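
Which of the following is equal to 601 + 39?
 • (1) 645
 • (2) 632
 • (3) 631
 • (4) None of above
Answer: 4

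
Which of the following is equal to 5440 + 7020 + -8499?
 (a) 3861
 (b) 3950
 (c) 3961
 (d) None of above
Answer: c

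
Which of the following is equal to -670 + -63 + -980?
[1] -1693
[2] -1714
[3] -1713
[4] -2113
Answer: 3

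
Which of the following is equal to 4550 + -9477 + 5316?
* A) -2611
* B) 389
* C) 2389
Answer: B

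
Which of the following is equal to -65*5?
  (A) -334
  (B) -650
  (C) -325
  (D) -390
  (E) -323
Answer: C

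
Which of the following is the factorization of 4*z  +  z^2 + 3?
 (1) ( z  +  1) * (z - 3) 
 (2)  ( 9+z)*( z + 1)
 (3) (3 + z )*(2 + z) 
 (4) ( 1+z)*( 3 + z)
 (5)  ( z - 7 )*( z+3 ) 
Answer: 4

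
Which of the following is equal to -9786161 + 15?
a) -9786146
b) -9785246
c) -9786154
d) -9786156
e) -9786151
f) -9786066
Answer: a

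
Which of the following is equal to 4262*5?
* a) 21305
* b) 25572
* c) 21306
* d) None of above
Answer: d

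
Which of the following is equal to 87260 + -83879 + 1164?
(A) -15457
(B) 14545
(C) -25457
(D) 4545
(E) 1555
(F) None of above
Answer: D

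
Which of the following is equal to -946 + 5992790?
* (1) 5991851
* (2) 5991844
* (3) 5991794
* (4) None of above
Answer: 2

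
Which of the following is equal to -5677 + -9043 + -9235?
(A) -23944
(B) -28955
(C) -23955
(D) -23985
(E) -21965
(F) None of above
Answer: C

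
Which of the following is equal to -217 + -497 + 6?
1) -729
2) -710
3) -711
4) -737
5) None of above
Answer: 5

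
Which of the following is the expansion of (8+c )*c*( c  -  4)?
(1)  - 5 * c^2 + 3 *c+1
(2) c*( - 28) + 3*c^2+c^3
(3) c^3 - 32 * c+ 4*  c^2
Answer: 3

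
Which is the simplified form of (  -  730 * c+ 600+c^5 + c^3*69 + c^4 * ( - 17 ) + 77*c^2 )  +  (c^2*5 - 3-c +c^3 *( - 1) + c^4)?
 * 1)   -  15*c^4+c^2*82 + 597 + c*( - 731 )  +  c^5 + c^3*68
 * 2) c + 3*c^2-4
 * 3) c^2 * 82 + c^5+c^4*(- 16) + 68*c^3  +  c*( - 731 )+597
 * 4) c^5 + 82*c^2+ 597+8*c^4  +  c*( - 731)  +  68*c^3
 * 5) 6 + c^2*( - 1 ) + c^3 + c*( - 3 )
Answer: 3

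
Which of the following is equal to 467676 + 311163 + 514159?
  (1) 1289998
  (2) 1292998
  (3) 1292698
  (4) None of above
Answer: 2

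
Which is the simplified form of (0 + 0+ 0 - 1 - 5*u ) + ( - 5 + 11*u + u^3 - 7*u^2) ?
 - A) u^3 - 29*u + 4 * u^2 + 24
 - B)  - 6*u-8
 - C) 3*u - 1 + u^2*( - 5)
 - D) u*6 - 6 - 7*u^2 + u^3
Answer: D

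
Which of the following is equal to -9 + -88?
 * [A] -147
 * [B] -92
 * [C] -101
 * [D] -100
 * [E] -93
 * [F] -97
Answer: F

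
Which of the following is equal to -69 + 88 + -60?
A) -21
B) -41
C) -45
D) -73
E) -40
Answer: B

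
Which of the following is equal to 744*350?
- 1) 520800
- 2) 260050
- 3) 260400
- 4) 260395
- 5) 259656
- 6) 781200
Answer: 3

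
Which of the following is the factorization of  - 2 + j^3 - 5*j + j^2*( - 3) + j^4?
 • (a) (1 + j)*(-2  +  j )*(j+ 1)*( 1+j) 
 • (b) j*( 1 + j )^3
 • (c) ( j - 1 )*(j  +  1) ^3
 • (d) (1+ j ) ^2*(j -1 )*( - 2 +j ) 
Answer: a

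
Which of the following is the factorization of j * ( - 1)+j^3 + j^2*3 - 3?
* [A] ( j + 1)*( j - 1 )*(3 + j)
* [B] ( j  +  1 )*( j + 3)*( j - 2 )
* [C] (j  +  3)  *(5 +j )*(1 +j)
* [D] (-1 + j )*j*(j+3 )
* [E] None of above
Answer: A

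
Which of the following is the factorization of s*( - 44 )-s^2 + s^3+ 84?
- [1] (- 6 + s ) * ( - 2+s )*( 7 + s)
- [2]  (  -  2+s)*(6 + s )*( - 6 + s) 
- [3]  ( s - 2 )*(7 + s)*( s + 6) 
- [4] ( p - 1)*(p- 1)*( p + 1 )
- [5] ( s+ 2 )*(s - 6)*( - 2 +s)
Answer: 1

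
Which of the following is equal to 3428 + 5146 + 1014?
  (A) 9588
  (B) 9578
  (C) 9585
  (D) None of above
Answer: A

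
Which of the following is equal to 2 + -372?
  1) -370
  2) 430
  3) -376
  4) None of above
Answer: 1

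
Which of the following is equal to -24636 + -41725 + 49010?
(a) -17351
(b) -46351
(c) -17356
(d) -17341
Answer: a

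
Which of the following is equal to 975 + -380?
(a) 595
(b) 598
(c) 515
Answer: a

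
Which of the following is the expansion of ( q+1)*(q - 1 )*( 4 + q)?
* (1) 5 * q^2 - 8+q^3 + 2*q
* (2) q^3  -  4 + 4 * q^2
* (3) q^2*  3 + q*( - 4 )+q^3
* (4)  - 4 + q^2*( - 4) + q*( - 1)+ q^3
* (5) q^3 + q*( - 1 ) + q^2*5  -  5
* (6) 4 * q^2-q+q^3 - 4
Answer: 6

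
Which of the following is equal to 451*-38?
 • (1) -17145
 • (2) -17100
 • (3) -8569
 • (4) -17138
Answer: 4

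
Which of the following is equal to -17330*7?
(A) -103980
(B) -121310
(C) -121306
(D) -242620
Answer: B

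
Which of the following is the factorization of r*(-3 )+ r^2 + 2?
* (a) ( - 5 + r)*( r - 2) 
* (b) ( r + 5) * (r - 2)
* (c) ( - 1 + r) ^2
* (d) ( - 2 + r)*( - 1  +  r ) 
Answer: d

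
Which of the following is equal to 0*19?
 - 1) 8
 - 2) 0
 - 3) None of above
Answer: 2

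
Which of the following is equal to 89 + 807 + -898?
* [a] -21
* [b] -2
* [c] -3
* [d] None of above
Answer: b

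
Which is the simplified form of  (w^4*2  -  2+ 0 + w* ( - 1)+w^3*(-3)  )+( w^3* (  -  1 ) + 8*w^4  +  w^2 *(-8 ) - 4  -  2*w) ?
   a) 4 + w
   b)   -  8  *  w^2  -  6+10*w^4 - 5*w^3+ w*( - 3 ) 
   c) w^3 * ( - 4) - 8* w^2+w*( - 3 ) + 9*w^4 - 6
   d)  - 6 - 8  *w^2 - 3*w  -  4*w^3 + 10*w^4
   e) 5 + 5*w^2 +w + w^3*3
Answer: d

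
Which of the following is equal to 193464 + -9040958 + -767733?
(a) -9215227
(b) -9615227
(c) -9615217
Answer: b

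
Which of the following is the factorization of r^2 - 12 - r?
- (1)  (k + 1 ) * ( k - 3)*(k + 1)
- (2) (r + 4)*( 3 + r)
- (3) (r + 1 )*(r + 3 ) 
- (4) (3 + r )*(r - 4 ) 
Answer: 4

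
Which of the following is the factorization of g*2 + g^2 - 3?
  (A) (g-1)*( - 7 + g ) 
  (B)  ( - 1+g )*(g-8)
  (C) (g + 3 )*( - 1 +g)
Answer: C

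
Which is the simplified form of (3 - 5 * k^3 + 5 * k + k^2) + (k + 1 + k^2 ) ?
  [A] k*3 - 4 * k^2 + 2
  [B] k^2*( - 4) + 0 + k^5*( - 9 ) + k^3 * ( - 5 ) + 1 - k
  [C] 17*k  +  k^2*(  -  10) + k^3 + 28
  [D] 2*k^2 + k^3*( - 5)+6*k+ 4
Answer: D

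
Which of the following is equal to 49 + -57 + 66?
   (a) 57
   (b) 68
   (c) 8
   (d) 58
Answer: d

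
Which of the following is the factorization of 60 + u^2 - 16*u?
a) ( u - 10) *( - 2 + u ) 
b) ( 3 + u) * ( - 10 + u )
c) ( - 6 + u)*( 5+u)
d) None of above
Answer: d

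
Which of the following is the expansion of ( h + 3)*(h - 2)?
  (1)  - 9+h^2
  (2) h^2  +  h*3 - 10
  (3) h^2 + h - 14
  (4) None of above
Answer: 4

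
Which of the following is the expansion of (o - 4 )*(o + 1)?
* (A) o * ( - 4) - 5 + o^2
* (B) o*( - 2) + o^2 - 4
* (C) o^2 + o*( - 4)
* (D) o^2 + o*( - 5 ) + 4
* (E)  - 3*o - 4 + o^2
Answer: E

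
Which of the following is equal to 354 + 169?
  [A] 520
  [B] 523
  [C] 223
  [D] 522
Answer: B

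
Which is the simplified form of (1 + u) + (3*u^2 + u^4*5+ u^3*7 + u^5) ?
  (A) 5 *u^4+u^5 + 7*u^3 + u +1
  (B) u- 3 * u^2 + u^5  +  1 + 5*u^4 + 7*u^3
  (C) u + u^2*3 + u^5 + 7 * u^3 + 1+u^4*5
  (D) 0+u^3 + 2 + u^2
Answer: C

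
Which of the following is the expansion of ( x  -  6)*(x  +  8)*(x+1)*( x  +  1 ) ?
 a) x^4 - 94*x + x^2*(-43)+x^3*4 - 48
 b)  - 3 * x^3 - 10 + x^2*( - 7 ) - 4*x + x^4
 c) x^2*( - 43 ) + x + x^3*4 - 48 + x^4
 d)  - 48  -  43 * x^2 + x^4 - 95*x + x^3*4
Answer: a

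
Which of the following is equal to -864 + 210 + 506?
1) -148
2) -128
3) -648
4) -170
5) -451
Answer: 1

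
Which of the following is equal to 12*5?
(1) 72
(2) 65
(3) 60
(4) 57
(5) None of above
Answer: 3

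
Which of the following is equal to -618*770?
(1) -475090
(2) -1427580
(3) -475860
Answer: 3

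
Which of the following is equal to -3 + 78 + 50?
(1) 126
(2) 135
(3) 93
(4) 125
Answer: 4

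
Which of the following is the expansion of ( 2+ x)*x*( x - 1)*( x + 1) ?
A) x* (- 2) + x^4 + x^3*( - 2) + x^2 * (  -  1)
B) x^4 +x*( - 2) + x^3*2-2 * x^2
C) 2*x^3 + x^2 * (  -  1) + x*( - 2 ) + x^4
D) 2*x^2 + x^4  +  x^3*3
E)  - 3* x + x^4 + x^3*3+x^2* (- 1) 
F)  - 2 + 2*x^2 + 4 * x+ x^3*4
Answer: C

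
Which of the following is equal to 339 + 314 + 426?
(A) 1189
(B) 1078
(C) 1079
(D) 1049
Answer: C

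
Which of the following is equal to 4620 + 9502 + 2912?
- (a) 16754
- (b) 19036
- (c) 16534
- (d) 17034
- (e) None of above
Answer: d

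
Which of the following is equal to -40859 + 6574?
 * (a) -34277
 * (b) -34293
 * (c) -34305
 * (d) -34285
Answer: d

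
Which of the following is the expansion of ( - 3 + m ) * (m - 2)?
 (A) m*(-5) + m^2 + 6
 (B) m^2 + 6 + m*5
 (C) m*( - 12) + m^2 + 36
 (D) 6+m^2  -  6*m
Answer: A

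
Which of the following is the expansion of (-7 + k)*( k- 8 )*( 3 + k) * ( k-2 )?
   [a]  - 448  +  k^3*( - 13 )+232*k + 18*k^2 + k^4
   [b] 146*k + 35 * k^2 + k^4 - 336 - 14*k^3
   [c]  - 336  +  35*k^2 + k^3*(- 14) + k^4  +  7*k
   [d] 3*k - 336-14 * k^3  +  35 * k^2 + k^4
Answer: b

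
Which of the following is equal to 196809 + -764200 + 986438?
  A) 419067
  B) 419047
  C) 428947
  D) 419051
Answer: B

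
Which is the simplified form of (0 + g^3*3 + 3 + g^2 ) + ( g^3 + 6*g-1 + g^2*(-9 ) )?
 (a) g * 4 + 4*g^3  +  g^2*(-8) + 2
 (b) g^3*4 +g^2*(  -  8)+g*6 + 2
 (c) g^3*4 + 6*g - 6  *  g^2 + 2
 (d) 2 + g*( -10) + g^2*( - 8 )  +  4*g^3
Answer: b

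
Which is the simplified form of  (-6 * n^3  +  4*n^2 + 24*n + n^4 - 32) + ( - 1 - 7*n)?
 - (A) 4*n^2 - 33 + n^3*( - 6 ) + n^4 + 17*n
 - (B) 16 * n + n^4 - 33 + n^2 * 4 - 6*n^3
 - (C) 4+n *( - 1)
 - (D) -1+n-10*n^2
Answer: A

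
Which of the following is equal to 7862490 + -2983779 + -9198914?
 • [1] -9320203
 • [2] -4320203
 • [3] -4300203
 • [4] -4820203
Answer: 2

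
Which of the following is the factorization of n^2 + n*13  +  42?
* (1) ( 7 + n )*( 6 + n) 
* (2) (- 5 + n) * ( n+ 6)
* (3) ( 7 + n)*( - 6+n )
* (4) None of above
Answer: 1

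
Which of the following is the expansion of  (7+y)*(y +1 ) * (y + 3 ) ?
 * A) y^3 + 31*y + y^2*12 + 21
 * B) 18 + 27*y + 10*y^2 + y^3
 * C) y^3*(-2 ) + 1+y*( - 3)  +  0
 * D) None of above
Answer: D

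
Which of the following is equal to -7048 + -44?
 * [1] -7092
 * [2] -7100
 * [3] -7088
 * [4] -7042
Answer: 1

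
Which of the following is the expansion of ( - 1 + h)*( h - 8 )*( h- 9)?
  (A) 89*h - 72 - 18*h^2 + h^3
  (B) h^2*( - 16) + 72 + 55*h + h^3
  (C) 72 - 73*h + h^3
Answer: A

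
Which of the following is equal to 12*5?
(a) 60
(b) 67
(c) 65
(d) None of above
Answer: a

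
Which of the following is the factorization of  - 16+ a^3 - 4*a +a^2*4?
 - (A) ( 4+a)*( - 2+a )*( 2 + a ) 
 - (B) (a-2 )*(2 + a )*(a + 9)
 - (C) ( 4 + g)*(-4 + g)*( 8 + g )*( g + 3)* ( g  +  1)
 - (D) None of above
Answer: A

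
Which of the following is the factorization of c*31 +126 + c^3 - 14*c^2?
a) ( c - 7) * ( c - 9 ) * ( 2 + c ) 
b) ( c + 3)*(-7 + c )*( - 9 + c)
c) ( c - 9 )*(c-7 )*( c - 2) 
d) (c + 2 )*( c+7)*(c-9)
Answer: a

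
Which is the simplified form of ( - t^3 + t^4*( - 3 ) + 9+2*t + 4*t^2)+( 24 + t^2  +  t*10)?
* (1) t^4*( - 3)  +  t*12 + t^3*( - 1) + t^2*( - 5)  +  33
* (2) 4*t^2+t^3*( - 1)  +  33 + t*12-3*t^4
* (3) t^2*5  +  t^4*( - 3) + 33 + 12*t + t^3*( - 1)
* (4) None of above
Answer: 3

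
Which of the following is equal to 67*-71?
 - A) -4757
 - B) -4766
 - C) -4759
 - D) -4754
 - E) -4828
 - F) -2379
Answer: A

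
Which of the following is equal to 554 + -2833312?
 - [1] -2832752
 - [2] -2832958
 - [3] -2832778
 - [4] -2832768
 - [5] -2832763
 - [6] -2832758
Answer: 6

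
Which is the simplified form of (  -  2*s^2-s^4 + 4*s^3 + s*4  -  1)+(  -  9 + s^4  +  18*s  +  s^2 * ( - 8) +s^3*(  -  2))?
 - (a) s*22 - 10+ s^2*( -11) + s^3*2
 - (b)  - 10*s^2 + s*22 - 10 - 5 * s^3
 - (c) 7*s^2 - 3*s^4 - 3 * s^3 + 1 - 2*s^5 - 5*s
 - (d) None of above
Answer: d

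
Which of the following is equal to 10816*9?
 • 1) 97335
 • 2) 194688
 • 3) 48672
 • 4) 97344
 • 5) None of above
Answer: 4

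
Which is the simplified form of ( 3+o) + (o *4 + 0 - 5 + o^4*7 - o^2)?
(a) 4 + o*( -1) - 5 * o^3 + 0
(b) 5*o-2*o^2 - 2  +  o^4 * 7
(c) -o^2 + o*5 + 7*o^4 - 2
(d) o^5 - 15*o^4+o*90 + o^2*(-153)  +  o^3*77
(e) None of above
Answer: c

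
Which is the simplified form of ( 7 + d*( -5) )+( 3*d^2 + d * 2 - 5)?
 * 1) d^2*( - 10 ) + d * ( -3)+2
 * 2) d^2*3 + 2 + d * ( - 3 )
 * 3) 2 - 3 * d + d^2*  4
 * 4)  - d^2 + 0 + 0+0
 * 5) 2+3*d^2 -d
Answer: 2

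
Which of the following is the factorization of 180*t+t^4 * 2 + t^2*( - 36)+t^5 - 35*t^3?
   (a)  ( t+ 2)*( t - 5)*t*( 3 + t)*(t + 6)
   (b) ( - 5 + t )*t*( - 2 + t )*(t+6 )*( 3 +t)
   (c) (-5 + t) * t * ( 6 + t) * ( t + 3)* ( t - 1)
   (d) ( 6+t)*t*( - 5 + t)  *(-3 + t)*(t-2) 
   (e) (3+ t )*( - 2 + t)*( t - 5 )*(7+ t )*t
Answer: b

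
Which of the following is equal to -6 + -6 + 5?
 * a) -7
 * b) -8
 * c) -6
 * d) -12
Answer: a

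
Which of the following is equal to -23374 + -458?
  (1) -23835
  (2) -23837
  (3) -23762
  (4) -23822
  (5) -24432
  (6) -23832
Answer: 6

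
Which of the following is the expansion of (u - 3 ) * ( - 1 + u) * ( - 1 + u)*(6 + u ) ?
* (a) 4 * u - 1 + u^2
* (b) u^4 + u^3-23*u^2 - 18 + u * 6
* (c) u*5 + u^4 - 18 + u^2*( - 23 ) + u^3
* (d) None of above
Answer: d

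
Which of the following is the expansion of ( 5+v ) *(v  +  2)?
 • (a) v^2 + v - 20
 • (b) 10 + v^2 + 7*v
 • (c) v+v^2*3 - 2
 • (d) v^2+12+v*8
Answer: b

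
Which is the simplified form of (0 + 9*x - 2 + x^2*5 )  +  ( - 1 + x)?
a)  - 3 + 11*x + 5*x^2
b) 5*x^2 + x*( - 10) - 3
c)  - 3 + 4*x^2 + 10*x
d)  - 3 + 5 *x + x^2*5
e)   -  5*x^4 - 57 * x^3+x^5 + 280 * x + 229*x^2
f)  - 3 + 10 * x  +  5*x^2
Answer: f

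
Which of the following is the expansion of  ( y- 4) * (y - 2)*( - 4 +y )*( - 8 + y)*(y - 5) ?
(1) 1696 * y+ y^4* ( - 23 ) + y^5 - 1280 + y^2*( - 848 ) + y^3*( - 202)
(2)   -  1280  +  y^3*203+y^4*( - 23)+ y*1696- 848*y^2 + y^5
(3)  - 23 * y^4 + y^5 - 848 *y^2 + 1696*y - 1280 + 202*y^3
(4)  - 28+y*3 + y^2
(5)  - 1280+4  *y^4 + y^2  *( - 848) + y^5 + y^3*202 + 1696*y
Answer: 3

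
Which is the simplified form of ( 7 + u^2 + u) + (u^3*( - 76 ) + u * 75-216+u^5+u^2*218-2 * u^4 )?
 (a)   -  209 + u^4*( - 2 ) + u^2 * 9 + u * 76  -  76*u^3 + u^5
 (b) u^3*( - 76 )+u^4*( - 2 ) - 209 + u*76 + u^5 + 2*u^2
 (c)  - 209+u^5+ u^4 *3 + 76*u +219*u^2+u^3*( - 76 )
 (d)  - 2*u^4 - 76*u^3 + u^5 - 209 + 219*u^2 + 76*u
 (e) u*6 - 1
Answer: d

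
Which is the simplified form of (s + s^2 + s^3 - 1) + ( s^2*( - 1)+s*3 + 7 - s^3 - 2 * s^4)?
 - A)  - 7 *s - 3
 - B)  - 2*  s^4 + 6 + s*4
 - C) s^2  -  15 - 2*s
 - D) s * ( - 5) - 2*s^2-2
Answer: B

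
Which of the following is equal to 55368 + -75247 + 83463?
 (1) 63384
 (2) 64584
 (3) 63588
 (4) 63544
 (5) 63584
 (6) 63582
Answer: 5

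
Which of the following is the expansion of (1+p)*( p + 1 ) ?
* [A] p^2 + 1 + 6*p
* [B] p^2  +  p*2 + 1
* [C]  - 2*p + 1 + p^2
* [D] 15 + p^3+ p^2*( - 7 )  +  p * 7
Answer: B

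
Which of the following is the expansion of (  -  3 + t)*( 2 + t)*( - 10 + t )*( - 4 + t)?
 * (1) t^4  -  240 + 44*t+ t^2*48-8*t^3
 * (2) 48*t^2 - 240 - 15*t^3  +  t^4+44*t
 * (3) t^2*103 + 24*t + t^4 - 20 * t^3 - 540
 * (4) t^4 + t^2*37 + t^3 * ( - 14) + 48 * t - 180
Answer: 2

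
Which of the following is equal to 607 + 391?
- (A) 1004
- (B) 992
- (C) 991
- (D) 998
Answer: D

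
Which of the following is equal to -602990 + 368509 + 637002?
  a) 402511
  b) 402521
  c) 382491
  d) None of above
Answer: b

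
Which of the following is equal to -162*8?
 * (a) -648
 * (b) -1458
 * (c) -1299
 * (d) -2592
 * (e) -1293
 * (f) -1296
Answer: f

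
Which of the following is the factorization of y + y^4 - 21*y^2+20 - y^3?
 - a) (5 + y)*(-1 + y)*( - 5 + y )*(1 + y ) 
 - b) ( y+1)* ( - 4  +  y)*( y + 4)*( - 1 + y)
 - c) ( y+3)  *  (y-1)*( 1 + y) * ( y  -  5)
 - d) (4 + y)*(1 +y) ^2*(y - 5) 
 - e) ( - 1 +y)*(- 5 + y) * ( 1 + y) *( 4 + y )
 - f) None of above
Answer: e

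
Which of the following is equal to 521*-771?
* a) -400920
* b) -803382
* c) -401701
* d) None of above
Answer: d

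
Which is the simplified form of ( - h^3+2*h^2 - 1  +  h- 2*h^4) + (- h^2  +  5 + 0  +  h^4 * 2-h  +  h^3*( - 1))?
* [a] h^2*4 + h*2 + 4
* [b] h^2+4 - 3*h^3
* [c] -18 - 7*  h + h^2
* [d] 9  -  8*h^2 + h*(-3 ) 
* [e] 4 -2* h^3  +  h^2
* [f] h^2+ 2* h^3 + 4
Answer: e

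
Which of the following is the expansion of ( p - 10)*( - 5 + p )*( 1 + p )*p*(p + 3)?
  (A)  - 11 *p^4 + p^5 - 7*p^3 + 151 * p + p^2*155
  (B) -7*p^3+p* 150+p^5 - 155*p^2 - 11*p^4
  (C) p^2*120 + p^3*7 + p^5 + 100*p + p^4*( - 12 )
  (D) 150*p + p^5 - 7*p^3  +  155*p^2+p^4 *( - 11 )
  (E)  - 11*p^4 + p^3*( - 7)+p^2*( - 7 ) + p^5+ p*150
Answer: D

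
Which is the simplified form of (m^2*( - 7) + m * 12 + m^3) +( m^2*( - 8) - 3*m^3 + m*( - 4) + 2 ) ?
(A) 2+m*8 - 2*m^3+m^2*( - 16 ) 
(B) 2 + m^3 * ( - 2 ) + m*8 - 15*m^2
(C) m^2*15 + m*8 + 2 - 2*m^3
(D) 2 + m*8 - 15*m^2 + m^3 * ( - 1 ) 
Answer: B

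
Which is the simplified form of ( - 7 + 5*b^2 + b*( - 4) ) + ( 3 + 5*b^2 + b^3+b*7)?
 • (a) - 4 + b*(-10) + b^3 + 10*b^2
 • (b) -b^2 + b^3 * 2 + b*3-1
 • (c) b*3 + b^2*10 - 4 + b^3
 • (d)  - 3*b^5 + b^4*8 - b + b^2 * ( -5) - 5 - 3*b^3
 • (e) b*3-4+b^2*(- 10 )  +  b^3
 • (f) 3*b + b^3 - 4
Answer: c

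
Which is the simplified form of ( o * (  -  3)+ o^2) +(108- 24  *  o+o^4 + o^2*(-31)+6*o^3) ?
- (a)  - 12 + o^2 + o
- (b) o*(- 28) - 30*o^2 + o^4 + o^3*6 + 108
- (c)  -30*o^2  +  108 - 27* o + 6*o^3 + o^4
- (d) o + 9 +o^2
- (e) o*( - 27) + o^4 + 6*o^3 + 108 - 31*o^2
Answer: c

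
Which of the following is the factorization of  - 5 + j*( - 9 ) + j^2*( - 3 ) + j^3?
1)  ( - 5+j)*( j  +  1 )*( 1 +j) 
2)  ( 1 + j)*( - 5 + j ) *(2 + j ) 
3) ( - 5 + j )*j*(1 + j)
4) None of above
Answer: 1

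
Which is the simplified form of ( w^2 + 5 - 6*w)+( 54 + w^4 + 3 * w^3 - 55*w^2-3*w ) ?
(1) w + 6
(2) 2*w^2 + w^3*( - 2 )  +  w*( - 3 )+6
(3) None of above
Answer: 3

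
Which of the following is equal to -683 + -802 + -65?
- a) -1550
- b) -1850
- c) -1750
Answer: a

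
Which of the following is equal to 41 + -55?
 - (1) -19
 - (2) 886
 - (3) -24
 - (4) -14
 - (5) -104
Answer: 4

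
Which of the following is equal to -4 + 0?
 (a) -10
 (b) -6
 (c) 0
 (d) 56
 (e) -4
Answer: e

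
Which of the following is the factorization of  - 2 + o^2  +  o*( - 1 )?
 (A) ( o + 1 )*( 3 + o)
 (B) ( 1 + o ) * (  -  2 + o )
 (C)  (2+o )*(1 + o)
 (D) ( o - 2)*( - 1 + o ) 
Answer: B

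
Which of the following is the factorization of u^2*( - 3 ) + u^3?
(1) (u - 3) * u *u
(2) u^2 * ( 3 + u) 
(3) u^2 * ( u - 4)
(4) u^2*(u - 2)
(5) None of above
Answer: 1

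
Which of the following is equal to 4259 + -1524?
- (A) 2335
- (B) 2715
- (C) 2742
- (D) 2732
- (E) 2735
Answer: E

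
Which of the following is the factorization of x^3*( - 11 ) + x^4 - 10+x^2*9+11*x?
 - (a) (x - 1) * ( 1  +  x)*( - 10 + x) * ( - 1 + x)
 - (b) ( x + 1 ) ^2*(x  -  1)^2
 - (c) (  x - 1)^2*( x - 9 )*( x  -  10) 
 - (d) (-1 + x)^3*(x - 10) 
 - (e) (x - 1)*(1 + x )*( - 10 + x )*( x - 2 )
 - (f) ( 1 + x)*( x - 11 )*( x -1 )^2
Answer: a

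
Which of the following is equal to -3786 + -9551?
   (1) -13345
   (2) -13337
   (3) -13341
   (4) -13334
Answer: 2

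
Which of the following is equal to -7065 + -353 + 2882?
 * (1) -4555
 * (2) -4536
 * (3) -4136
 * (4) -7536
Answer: 2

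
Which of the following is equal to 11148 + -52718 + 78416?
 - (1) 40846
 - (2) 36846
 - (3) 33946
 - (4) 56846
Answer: 2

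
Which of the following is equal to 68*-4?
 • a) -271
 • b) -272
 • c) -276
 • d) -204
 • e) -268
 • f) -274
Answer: b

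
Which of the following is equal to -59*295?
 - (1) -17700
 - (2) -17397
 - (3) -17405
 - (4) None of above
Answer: 3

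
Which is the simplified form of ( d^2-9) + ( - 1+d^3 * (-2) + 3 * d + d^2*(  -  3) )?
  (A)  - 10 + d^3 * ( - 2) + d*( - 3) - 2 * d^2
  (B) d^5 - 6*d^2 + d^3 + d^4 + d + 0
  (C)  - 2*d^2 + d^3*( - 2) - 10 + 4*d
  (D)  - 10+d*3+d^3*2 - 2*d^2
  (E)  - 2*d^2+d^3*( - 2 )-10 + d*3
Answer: E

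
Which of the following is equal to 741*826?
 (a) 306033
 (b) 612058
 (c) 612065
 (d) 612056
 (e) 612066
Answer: e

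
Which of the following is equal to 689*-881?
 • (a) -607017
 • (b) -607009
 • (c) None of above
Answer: b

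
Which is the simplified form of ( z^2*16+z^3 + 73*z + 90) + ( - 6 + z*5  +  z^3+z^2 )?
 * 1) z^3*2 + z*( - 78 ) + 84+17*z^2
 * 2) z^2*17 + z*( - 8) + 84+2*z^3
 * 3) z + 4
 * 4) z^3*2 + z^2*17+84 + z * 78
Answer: 4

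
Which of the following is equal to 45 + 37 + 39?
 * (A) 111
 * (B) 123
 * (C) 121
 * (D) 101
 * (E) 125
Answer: C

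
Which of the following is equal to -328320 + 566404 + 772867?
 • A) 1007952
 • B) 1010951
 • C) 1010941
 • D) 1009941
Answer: B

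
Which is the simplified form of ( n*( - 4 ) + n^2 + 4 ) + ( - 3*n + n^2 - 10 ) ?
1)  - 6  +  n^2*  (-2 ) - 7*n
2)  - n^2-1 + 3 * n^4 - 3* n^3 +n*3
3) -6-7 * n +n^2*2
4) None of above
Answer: 3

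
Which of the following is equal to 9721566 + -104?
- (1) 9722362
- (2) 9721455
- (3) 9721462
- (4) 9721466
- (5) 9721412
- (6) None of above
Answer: 3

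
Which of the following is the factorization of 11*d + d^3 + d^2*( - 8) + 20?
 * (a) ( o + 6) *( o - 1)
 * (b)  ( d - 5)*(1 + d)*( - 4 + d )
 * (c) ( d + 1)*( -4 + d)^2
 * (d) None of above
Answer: b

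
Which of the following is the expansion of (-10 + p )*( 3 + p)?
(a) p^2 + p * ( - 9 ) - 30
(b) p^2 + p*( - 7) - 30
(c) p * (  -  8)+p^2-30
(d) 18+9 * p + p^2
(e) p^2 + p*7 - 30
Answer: b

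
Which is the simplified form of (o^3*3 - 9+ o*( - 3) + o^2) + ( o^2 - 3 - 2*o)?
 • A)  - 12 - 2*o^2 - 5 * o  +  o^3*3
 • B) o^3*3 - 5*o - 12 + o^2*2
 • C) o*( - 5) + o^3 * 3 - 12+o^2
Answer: B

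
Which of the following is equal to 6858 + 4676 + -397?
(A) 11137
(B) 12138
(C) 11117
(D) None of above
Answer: A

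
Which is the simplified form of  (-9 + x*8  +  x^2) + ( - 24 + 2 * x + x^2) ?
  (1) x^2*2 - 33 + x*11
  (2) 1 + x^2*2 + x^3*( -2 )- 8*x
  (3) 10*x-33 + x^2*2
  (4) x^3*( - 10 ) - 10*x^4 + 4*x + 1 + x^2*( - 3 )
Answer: 3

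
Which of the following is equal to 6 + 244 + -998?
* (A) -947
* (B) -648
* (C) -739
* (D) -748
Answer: D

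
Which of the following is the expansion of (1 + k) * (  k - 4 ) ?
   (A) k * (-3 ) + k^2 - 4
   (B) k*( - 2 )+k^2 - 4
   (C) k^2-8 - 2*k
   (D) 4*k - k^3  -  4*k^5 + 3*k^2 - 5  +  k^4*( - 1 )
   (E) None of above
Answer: A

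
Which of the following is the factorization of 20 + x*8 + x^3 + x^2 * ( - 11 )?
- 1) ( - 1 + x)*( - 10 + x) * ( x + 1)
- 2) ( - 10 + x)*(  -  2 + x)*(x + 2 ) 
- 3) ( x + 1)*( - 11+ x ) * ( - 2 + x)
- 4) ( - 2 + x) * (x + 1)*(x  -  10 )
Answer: 4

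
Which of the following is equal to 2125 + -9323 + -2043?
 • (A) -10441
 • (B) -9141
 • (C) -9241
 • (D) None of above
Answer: C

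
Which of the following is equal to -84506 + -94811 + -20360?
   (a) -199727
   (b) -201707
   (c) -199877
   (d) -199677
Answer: d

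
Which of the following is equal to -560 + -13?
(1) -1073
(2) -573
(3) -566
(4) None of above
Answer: 2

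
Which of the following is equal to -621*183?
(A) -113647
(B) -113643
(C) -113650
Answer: B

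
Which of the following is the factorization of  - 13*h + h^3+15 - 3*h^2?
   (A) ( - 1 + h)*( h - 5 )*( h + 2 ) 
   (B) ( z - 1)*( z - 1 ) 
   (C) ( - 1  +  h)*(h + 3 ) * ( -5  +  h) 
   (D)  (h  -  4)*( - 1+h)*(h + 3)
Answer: C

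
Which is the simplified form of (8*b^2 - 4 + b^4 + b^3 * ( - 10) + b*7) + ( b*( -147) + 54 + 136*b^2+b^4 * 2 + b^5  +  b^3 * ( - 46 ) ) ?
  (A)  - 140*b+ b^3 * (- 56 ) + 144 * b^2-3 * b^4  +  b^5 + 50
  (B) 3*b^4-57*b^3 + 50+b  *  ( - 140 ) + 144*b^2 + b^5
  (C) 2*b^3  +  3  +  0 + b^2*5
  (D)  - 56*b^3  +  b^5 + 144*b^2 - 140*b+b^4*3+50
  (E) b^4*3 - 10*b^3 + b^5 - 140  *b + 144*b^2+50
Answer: D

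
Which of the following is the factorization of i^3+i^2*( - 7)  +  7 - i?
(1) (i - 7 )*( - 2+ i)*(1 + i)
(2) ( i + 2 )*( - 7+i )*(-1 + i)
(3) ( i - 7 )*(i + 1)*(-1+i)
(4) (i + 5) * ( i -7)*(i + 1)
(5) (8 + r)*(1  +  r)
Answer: 3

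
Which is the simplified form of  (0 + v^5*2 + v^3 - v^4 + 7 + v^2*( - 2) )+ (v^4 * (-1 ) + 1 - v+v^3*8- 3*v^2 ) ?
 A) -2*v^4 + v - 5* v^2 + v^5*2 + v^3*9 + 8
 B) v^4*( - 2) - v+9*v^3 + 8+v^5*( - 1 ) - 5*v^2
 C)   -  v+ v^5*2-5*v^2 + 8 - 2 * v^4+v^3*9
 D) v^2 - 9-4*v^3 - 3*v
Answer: C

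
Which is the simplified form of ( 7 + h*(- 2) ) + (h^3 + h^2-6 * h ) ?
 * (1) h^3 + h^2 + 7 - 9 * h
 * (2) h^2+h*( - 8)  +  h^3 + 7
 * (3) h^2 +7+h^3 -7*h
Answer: 2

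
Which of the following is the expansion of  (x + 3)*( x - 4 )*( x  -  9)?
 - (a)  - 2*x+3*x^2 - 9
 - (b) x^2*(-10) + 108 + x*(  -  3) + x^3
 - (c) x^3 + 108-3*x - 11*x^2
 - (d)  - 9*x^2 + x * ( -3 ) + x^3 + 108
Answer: b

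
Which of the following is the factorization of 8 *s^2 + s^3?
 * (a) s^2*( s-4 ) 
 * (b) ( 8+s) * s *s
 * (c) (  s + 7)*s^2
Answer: b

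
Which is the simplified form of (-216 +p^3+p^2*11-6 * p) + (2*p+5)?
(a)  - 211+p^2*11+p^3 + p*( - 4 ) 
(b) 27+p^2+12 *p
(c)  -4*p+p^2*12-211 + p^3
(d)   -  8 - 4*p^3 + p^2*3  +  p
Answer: a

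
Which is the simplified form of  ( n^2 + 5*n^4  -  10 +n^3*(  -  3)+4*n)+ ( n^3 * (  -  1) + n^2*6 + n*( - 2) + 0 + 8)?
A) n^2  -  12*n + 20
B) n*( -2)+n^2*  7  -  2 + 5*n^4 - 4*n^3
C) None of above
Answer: C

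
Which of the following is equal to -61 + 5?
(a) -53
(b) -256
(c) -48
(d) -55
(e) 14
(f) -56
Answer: f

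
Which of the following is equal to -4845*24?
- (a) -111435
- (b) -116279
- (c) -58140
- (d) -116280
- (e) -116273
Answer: d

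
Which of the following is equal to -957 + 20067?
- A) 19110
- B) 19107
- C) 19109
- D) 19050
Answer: A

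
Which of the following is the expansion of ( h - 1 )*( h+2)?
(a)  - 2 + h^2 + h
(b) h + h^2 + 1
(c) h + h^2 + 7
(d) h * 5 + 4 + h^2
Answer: a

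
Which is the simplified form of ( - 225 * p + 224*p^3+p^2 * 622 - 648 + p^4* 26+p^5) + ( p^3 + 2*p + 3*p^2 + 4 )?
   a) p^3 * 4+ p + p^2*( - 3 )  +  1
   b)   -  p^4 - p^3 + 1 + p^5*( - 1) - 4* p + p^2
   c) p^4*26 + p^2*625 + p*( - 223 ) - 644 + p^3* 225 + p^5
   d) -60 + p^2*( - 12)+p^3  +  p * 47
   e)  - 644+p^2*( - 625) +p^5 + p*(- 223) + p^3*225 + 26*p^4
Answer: c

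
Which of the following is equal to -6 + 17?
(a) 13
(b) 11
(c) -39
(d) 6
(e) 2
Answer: b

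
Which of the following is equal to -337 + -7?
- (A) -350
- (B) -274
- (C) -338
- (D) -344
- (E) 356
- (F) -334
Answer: D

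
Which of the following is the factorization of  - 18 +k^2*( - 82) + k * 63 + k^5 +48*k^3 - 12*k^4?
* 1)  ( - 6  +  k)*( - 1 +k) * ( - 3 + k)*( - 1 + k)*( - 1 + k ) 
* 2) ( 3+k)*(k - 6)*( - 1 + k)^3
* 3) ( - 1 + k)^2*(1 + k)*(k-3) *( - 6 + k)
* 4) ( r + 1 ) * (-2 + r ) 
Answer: 1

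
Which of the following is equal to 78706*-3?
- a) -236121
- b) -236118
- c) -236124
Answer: b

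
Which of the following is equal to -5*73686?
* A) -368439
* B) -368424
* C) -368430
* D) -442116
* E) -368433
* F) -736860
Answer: C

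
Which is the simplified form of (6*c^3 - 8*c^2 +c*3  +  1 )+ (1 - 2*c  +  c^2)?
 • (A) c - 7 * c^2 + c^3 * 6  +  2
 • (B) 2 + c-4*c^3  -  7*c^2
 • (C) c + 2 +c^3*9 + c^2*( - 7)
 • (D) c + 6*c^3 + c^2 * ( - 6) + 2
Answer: A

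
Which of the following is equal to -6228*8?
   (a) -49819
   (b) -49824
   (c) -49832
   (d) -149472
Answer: b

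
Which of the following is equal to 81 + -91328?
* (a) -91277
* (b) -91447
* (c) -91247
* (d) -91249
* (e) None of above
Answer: c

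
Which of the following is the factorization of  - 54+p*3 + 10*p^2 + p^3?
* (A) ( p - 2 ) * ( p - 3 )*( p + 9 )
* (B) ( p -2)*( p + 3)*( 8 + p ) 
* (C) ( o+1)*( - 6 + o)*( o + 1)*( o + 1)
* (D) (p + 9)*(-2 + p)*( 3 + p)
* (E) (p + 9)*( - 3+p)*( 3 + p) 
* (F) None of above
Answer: D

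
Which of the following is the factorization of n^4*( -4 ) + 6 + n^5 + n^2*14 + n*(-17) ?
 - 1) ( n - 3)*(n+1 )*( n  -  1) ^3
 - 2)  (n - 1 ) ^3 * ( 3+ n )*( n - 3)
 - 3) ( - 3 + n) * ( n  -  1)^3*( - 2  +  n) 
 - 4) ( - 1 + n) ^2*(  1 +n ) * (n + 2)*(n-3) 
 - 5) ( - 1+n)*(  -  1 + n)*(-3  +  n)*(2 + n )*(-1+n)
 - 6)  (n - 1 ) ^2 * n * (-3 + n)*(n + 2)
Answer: 5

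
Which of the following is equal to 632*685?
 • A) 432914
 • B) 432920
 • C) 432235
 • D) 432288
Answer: B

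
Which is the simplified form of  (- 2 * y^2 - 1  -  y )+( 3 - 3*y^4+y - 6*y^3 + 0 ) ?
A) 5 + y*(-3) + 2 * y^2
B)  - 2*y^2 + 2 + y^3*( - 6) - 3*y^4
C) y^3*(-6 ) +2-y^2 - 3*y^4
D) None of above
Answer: B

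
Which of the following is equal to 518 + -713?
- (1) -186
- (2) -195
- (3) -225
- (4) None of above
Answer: 2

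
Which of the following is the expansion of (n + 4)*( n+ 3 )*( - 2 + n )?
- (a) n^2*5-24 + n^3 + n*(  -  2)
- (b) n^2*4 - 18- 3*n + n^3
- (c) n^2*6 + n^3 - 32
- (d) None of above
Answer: a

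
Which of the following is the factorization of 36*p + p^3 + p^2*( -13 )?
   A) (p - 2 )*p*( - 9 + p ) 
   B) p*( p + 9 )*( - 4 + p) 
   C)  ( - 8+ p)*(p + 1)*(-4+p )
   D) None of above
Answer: D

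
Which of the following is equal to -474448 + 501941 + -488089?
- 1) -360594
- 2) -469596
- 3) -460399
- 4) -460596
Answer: 4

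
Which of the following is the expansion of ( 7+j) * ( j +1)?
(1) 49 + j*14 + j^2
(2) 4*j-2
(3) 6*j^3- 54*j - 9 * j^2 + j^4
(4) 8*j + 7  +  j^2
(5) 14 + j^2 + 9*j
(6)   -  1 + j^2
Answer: 4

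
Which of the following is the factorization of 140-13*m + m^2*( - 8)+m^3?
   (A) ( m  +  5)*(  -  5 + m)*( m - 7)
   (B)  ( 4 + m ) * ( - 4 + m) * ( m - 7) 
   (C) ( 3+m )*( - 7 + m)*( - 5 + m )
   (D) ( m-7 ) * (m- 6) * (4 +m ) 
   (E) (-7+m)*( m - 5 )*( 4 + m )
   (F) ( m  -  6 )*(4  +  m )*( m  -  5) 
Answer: E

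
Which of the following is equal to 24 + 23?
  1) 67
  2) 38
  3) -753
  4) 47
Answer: 4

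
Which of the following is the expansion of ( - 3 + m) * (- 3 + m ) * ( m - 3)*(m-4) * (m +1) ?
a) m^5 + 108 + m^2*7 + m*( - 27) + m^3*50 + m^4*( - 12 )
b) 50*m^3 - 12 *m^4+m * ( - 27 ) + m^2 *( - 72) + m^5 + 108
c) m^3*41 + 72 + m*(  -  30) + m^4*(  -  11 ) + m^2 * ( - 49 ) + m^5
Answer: b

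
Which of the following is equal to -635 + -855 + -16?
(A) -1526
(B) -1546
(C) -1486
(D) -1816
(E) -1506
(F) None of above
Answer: E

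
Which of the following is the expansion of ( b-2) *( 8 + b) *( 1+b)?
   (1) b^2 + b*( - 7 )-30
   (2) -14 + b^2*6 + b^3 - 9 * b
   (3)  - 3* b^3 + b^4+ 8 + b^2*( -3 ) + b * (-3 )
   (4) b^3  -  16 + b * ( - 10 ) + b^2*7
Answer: 4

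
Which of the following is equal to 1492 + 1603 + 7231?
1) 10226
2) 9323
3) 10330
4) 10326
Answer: 4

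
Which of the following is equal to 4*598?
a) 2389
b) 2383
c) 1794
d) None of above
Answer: d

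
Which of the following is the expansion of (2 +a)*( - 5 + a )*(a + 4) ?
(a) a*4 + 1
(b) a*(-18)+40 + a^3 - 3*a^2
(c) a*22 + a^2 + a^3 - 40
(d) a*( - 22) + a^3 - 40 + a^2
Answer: d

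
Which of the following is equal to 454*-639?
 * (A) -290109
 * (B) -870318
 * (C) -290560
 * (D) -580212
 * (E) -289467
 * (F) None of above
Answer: F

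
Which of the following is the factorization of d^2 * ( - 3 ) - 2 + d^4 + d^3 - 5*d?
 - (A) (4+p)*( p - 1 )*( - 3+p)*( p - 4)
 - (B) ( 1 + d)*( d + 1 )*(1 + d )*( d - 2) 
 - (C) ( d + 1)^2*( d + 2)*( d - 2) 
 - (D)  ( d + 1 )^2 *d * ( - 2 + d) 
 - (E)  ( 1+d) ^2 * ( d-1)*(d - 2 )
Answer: B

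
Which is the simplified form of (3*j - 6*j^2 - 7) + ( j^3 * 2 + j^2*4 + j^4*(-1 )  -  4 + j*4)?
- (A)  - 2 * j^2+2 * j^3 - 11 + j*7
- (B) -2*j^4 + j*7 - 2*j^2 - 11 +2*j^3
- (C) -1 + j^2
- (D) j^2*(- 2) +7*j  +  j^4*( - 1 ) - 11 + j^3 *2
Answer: D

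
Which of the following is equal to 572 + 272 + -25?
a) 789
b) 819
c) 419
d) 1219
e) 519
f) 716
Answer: b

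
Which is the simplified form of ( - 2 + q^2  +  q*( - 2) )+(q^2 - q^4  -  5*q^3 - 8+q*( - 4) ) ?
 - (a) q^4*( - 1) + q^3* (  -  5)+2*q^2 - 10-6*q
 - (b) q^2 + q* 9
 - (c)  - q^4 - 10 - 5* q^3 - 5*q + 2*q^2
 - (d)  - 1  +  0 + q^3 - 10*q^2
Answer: a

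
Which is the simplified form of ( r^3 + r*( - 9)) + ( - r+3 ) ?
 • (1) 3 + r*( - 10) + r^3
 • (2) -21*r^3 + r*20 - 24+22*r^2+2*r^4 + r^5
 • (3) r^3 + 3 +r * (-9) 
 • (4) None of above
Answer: 1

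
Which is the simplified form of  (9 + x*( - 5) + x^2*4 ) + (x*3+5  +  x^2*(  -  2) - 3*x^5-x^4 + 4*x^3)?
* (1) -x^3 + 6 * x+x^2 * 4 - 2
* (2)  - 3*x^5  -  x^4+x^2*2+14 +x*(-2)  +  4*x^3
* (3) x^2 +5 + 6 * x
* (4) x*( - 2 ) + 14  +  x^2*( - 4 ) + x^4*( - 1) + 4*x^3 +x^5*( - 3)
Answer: 2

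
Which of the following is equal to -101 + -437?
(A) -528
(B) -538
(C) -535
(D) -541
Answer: B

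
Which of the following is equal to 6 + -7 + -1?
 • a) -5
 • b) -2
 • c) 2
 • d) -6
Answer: b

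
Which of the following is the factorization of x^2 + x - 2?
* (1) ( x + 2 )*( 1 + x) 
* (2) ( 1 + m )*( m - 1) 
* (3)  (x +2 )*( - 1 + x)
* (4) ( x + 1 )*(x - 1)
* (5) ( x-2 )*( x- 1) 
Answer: 3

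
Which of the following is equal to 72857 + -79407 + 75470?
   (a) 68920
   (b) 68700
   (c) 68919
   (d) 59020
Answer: a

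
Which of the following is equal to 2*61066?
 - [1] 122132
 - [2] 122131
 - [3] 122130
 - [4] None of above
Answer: 1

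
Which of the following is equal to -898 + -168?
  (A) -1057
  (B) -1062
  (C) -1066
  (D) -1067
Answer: C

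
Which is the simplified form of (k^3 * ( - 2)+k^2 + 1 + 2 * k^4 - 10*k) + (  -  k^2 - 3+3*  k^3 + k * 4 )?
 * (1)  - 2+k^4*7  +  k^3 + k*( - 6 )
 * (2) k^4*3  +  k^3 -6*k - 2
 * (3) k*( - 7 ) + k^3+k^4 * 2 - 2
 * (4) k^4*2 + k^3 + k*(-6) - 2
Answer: 4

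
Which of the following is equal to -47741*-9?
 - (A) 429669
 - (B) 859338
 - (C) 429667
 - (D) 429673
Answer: A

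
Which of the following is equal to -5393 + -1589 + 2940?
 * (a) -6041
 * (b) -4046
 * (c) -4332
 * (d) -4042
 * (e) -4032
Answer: d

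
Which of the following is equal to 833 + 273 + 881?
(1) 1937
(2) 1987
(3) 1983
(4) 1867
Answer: 2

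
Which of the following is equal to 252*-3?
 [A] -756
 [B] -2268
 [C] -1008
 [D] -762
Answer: A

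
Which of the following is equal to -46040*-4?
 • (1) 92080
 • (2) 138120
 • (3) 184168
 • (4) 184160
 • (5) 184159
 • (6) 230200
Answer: 4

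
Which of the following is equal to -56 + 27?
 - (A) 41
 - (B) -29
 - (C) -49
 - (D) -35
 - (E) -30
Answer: B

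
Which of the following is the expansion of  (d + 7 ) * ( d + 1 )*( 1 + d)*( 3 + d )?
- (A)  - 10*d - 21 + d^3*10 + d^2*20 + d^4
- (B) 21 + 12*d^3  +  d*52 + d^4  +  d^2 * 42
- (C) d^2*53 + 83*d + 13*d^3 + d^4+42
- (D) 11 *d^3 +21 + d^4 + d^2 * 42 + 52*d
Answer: B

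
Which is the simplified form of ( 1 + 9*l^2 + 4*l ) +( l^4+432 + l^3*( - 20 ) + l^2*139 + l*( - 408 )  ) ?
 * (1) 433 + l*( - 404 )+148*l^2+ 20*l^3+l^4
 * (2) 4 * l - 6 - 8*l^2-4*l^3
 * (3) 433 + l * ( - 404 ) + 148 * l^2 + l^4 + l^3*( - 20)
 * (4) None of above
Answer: 3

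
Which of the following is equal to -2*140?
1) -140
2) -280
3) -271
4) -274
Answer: 2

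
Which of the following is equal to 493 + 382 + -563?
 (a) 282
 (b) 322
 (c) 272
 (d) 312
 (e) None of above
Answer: d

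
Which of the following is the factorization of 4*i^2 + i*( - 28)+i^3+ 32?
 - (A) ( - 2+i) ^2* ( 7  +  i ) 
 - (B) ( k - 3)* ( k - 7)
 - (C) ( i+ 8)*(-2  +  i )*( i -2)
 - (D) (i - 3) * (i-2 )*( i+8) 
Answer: C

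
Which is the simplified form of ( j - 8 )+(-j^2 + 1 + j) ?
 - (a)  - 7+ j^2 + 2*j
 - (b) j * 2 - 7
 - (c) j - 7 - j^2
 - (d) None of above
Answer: d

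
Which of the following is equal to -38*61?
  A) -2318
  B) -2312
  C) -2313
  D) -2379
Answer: A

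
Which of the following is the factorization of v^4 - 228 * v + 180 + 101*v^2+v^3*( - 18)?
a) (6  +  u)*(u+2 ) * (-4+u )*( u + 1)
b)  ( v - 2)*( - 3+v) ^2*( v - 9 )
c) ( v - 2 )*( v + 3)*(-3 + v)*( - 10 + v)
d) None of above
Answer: d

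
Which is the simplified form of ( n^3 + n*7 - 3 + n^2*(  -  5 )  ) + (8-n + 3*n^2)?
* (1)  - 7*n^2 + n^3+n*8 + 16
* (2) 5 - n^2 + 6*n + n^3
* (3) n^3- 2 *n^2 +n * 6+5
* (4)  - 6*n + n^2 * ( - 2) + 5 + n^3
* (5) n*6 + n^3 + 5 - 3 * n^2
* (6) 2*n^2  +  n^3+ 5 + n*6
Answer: 3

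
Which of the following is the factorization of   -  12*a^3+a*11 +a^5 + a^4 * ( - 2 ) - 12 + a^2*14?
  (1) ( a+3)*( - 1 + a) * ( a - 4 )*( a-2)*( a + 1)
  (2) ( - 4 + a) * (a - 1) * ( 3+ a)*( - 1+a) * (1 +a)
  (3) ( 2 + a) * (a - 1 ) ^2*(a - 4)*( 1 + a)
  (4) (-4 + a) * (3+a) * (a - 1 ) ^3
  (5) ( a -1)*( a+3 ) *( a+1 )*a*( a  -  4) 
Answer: 2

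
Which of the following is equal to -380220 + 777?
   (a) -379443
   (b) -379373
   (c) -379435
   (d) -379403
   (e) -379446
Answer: a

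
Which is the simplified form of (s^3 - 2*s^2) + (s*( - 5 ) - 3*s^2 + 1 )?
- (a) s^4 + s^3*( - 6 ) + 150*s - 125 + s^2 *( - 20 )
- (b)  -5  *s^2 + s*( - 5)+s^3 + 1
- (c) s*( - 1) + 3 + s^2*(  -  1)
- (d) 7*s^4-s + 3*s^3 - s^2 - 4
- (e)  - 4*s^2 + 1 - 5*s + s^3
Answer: b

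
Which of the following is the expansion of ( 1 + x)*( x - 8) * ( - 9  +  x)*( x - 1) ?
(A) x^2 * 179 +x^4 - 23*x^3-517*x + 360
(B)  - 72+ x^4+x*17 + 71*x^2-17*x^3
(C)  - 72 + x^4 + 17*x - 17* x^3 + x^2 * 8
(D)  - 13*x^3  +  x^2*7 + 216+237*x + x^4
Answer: B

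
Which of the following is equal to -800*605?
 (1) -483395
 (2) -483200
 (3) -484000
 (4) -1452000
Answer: 3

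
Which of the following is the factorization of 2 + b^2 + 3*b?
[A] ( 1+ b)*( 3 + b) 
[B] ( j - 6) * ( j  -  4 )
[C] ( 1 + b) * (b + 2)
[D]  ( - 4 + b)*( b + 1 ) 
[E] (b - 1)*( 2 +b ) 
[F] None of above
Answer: C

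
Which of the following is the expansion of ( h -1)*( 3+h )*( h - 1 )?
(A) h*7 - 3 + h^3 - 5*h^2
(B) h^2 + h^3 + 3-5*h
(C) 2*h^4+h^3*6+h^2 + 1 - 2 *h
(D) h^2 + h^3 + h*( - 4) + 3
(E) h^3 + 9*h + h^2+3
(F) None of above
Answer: B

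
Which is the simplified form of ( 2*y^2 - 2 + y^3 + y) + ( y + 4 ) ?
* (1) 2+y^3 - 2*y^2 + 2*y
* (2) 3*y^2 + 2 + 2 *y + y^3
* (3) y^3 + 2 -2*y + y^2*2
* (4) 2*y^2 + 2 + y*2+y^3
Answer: 4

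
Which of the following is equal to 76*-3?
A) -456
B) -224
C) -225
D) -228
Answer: D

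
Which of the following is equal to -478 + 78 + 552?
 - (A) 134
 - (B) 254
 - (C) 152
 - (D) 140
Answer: C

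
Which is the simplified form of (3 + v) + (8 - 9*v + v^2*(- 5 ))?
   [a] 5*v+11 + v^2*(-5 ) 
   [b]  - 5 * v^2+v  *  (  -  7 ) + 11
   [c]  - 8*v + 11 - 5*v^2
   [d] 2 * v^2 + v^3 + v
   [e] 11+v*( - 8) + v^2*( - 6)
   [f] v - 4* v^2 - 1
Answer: c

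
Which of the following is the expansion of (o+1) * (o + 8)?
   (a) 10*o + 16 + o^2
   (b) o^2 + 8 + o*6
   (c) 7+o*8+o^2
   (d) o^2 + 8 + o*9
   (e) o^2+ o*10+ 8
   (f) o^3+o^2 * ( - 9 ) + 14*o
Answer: d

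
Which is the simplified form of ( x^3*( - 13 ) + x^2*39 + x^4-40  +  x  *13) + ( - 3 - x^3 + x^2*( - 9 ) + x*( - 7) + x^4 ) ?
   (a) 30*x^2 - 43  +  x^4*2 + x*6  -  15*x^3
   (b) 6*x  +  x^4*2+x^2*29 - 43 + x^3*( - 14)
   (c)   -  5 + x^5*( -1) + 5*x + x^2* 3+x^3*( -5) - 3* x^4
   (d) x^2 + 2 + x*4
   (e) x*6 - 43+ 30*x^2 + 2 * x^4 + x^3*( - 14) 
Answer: e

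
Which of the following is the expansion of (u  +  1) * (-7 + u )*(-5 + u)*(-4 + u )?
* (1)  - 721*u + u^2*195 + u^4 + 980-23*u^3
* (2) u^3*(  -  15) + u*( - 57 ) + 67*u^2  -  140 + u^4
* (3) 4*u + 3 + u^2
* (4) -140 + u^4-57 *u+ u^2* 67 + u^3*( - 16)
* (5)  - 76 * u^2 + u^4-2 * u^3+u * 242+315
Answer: 2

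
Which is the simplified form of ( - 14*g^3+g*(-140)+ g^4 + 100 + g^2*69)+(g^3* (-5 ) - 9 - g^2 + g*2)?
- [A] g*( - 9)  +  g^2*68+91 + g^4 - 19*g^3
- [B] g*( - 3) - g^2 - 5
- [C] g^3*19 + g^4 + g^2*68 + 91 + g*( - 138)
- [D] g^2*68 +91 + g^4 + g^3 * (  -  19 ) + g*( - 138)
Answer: D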